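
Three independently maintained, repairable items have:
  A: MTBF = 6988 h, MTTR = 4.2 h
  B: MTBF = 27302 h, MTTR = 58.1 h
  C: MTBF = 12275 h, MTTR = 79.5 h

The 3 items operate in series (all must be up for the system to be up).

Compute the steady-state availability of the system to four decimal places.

0.9909

A(A) = MTBF/(MTBF+MTTR) = 6988/(6988+4.2) = 0.999399
A(B) = MTBF/(MTBF+MTTR) = 27302/(27302+58.1) = 0.997876
A(C) = MTBF/(MTBF+MTTR) = 12275/(12275+79.5) = 0.993565
Series availability: 0.999399 × 0.997876 × 0.993565 = 0.9909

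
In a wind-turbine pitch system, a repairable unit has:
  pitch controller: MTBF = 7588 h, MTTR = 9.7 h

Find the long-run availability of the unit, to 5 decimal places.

0.99872

A(pitch controller) = MTBF/(MTBF+MTTR) = 7588/(7588+9.7) = 0.99872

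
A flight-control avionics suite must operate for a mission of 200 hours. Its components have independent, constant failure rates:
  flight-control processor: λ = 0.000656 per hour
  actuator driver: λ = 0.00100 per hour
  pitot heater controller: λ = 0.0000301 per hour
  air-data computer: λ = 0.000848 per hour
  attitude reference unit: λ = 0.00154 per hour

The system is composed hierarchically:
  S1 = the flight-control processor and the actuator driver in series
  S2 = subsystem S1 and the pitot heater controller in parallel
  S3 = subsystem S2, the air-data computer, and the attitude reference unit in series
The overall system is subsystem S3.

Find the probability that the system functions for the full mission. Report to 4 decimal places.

0.6192

R(flight-control processor) = exp(−0.000656 × 200) = 0.877042
R(actuator driver) = exp(−0.00100 × 200) = 0.818731
R(pitot heater controller) = exp(−0.0000301 × 200) = 0.993998
R(air-data computer) = exp(−0.000848 × 200) = 0.844002
R(attitude reference unit) = exp(−0.00154 × 200) = 0.734915
Series (flight-control processor and actuator driver): 0.877042 × 0.818731 = 0.718061
Parallel ([0.718061] and pitot heater controller): 1 − (1 − 0.718061)(1 − 0.993998) = 0.998308
Series ([0.998308], air-data computer, and attitude reference unit): 0.998308 × 0.844002 × 0.734915 = 0.6192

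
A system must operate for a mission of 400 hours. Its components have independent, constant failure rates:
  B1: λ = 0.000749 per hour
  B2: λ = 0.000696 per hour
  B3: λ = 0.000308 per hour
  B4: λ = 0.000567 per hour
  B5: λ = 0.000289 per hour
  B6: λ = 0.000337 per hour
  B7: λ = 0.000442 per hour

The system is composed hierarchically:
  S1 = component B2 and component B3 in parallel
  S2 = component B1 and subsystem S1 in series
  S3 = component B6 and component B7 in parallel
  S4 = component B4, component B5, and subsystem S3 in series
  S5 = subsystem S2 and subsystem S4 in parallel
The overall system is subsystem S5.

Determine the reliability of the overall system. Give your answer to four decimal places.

R(B1) = exp(−0.000749 × 400) = 0.741115
R(B2) = exp(−0.000696 × 400) = 0.756994
R(B3) = exp(−0.000308 × 400) = 0.884087
R(B4) = exp(−0.000567 × 400) = 0.797080
R(B5) = exp(−0.000289 × 400) = 0.890831
R(B6) = exp(−0.000337 × 400) = 0.873891
R(B7) = exp(−0.000442 × 400) = 0.837947
Parallel (B2 and B3): 1 − (1 − 0.756994)(1 − 0.884087) = 0.971832
Series (B1 and [0.971832]): 0.741115 × 0.971832 = 0.720239
Parallel (B6 and B7): 1 − (1 − 0.873891)(1 − 0.837947) = 0.979564
Series (B4, B5, and [0.979564]): 0.797080 × 0.890831 × 0.979564 = 0.695553
Parallel ([0.720239] and [0.695553]): 1 − (1 − 0.720239)(1 − 0.695553) = 0.9148

0.9148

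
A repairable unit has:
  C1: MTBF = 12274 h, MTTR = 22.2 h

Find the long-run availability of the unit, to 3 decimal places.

0.998

A(C1) = MTBF/(MTBF+MTTR) = 12274/(12274+22.2) = 0.998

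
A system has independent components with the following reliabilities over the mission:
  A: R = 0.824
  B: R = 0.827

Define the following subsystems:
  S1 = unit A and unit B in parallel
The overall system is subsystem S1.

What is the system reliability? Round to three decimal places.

0.970

Parallel (A and B): 1 − (1 − 0.82400)(1 − 0.82700) = 0.970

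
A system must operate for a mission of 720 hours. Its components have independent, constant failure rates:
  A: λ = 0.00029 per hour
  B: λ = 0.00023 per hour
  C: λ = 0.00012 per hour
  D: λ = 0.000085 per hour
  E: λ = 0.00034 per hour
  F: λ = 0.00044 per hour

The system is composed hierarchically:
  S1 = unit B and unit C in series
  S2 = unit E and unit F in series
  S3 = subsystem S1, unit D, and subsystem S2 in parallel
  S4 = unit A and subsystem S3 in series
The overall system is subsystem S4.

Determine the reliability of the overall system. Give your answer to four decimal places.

R(A) = exp(−0.00029 × 720) = 0.811558
R(B) = exp(−0.00023 × 720) = 0.847385
R(C) = exp(−0.00012 × 720) = 0.917227
R(D) = exp(−0.000085 × 720) = 0.940635
R(E) = exp(−0.00034 × 720) = 0.782861
R(F) = exp(−0.00044 × 720) = 0.728476
Series (B and C): 0.847385 × 0.917227 = 0.777244
Series (E and F): 0.782861 × 0.728476 = 0.570295
Parallel ([0.777244], D, and [0.570295]): 1 − (1 − 0.777244)(1 − 0.940635)(1 − 0.570295) = 0.994318
Series (A and [0.994318]): 0.811558 × 0.994318 = 0.8069

0.8069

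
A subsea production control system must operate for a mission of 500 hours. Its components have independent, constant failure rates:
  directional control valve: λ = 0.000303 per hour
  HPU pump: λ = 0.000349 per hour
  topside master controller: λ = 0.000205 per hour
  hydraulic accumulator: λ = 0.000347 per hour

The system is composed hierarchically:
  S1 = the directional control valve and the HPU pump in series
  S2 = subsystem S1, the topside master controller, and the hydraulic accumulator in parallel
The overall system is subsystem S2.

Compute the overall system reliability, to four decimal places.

R(directional control valve) = exp(−0.000303 × 500) = 0.859418
R(HPU pump) = exp(−0.000349 × 500) = 0.839877
R(topside master controller) = exp(−0.000205 × 500) = 0.902578
R(hydraulic accumulator) = exp(−0.000347 × 500) = 0.840717
Series (directional control valve and HPU pump): 0.859418 × 0.839877 = 0.721805
Parallel ([0.721805], topside master controller, and hydraulic accumulator): 1 − (1 − 0.721805)(1 − 0.902578)(1 − 0.840717) = 0.9957

0.9957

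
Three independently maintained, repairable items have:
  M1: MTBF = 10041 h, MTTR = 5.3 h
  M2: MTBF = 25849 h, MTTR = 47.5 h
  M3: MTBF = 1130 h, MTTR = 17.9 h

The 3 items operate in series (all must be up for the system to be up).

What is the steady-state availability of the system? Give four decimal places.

0.9821

A(M1) = MTBF/(MTBF+MTTR) = 10041/(10041+5.3) = 0.999472
A(M2) = MTBF/(MTBF+MTTR) = 25849/(25849+47.5) = 0.998166
A(M3) = MTBF/(MTBF+MTTR) = 1130/(1130+17.9) = 0.984406
Series availability: 0.999472 × 0.998166 × 0.984406 = 0.9821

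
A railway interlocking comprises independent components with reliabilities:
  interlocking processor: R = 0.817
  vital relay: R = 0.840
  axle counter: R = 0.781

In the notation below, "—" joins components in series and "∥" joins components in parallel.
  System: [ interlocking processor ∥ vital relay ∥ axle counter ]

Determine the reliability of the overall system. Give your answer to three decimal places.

0.994

Parallel (interlocking processor, vital relay, and axle counter): 1 − (1 − 0.81700)(1 − 0.84000)(1 − 0.78100) = 0.994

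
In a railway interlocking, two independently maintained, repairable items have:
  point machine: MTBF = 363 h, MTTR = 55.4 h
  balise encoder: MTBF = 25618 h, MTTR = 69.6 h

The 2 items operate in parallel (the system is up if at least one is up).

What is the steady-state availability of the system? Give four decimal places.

A(point machine) = MTBF/(MTBF+MTTR) = 363/(363+55.4) = 0.867591
A(balise encoder) = MTBF/(MTBF+MTTR) = 25618/(25618+69.6) = 0.997291
Parallel availability: 1 − (1 − 0.867591)(1 − 0.997291) = 0.9996

0.9996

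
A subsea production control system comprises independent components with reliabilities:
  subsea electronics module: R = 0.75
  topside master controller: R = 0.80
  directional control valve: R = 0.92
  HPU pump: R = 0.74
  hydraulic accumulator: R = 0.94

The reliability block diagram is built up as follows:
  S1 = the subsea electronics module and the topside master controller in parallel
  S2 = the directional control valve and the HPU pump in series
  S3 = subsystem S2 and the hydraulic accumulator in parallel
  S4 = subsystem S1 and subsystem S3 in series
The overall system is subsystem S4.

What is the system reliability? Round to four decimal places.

0.9318

Parallel (subsea electronics module and topside master controller): 1 − (1 − 0.750000)(1 − 0.800000) = 0.950000
Series (directional control valve and HPU pump): 0.920000 × 0.740000 = 0.680800
Parallel ([0.680800] and hydraulic accumulator): 1 − (1 − 0.680800)(1 − 0.940000) = 0.980848
Series ([0.950000] and [0.980848]): 0.950000 × 0.980848 = 0.9318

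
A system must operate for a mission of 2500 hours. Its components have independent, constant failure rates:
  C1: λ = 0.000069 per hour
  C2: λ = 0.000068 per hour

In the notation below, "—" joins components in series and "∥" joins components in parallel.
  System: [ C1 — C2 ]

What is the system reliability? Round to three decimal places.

R(C1) = exp(−0.000069 × 2500) = 0.84156
R(C2) = exp(−0.000068 × 2500) = 0.84366
Series (C1 and C2): 0.84156 × 0.84366 = 0.710

0.710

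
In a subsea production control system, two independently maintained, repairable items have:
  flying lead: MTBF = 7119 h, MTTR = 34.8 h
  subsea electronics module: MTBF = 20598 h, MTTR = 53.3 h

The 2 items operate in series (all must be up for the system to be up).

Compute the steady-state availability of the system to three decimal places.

0.993

A(flying lead) = MTBF/(MTBF+MTTR) = 7119/(7119+34.8) = 0.995135
A(subsea electronics module) = MTBF/(MTBF+MTTR) = 20598/(20598+53.3) = 0.997419
Series availability: 0.995135 × 0.997419 = 0.993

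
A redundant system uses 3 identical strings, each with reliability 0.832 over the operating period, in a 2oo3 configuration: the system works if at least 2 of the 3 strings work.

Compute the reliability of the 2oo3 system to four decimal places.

0.9248

R = Σ_{i=2}^{3} C(3,i) p^i (1−p)^{3−i} with p = 0.832
C(3,2)·0.832^2·0.168^1 = 0.348881
C(3,3)·0.832^3·0.168^0 = 0.575930
Sum = 0.9248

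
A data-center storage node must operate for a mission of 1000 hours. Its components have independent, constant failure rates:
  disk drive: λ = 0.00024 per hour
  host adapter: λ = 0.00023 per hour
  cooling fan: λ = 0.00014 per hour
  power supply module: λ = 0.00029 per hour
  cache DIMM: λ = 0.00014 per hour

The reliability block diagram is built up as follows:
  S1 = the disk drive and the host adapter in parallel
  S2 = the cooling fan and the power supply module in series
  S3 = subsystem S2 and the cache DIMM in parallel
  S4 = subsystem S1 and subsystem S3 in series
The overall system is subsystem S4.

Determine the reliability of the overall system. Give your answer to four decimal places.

R(disk drive) = exp(−0.00024 × 1000) = 0.786628
R(host adapter) = exp(−0.00023 × 1000) = 0.794534
R(cooling fan) = exp(−0.00014 × 1000) = 0.869358
R(power supply module) = exp(−0.00029 × 1000) = 0.748264
R(cache DIMM) = exp(−0.00014 × 1000) = 0.869358
Parallel (disk drive and host adapter): 1 − (1 − 0.786628)(1 − 0.794534) = 0.956159
Series (cooling fan and power supply module): 0.869358 × 0.748264 = 0.650509
Parallel ([0.650509] and cache DIMM): 1 − (1 − 0.650509)(1 − 0.869358) = 0.954342
Series ([0.956159] and [0.954342]): 0.956159 × 0.954342 = 0.9125

0.9125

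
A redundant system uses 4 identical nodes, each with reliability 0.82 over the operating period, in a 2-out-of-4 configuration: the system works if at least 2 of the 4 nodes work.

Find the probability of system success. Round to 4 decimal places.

R = Σ_{i=2}^{4} C(4,i) p^i (1−p)^{4−i} with p = 0.82
C(4,2)·0.82^2·0.18^2 = 0.130715
C(4,3)·0.82^3·0.18^1 = 0.396985
C(4,4)·0.82^4·0.18^0 = 0.452122
Sum = 0.9798

0.9798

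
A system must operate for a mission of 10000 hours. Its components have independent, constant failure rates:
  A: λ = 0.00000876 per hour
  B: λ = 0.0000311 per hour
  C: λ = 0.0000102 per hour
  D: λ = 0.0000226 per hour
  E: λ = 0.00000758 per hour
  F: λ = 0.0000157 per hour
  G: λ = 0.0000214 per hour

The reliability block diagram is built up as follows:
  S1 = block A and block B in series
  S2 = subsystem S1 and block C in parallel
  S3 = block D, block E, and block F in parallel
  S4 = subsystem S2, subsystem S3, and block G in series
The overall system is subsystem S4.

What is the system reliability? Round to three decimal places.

0.780

R(A) = exp(−0.00000876 × 10000) = 0.91613
R(B) = exp(−0.0000311 × 10000) = 0.73271
R(C) = exp(−0.0000102 × 10000) = 0.90303
R(D) = exp(−0.0000226 × 10000) = 0.79772
R(E) = exp(−0.00000758 × 10000) = 0.92700
R(F) = exp(−0.0000157 × 10000) = 0.85470
R(G) = exp(−0.0000214 × 10000) = 0.80735
Series (A and B): 0.91613 × 0.73271 = 0.67126
Parallel ([0.67126] and C): 1 − (1 − 0.67126)(1 − 0.90303) = 0.96812
Parallel (D, E, and F): 1 − (1 − 0.79772)(1 − 0.92700)(1 − 0.85470) = 0.99785
Series ([0.96812], [0.99785], and G): 0.96812 × 0.99785 × 0.80735 = 0.780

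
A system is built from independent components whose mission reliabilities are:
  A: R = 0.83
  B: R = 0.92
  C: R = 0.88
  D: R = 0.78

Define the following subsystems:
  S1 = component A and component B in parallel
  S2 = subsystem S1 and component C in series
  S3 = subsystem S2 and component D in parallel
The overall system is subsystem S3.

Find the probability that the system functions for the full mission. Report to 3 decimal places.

Parallel (A and B): 1 − (1 − 0.83000)(1 − 0.92000) = 0.98640
Series ([0.98640] and C): 0.98640 × 0.88000 = 0.86803
Parallel ([0.86803] and D): 1 − (1 − 0.86803)(1 − 0.78000) = 0.971

0.971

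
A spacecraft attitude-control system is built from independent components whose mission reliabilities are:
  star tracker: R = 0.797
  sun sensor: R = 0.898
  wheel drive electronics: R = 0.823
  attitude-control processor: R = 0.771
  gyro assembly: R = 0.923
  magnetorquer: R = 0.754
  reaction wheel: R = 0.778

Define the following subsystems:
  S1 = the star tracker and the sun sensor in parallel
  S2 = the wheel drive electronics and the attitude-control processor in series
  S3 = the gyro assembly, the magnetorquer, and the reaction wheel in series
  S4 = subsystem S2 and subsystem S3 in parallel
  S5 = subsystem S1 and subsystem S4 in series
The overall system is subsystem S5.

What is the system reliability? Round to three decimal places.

0.815

Parallel (star tracker and sun sensor): 1 − (1 − 0.79700)(1 − 0.89800) = 0.97929
Series (wheel drive electronics and attitude-control processor): 0.82300 × 0.77100 = 0.63453
Series (gyro assembly, magnetorquer, and reaction wheel): 0.92300 × 0.75400 × 0.77800 = 0.54144
Parallel ([0.63453] and [0.54144]): 1 − (1 − 0.63453)(1 − 0.54144) = 0.83241
Series ([0.97929] and [0.83241]): 0.97929 × 0.83241 = 0.815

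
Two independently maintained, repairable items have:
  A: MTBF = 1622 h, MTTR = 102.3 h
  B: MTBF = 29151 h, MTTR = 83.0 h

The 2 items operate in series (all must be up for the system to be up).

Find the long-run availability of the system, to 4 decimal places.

A(A) = MTBF/(MTBF+MTTR) = 1622/(1622+102.3) = 0.940672
A(B) = MTBF/(MTBF+MTTR) = 29151/(29151+83.0) = 0.997161
Series availability: 0.940672 × 0.997161 = 0.9380

0.9380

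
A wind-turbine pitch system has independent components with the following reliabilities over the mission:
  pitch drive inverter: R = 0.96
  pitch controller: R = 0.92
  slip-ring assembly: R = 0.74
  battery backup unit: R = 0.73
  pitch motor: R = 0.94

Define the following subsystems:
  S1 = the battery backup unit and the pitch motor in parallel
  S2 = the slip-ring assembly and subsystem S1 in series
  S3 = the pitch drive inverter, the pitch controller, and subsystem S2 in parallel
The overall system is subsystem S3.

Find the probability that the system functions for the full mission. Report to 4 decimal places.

0.9991

Parallel (battery backup unit and pitch motor): 1 − (1 − 0.730000)(1 − 0.940000) = 0.983800
Series (slip-ring assembly and [0.983800]): 0.740000 × 0.983800 = 0.728012
Parallel (pitch drive inverter, pitch controller, and [0.728012]): 1 − (1 − 0.960000)(1 − 0.920000)(1 − 0.728012) = 0.9991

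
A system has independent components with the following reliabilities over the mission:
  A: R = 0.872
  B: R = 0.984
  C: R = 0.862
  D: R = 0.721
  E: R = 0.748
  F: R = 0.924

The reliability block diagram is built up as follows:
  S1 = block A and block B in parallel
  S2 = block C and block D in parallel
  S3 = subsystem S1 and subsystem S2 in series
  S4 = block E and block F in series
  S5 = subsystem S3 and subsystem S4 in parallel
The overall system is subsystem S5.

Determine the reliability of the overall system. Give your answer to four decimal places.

0.9875

Parallel (A and B): 1 − (1 − 0.872000)(1 − 0.984000) = 0.997952
Parallel (C and D): 1 − (1 − 0.862000)(1 − 0.721000) = 0.961498
Series ([0.997952] and [0.961498]): 0.997952 × 0.961498 = 0.959529
Series (E and F): 0.748000 × 0.924000 = 0.691152
Parallel ([0.959529] and [0.691152]): 1 − (1 − 0.959529)(1 − 0.691152) = 0.9875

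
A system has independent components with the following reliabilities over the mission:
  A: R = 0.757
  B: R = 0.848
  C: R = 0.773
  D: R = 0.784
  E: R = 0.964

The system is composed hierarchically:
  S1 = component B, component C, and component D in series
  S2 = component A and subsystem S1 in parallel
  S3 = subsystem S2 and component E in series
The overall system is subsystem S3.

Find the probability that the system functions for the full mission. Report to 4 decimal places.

Series (B, C, and D): 0.848000 × 0.773000 × 0.784000 = 0.513915
Parallel (A and [0.513915]): 1 − (1 − 0.757000)(1 − 0.513915) = 0.881881
Series ([0.881881] and E): 0.881881 × 0.964000 = 0.8501

0.8501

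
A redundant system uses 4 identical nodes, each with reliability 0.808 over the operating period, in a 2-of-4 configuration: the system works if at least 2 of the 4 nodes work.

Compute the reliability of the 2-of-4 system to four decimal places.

R = Σ_{i=2}^{4} C(4,i) p^i (1−p)^{4−i} with p = 0.808
C(4,2)·0.808^2·0.192^2 = 0.144403
C(4,3)·0.808^3·0.192^1 = 0.405131
C(4,4)·0.808^4·0.192^0 = 0.426231
Sum = 0.9758

0.9758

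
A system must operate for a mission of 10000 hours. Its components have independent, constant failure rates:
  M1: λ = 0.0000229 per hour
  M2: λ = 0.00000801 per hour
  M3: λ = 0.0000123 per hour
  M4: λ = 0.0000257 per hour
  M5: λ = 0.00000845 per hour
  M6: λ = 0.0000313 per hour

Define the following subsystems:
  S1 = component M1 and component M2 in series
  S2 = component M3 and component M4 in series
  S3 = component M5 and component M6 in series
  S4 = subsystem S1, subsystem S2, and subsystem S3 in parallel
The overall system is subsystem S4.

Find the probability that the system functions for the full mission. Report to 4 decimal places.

R(M1) = exp(−0.0000229 × 10000) = 0.795329
R(M2) = exp(−0.00000801 × 10000) = 0.923024
R(M3) = exp(−0.0000123 × 10000) = 0.884264
R(M4) = exp(−0.0000257 × 10000) = 0.773368
R(M5) = exp(−0.00000845 × 10000) = 0.918972
R(M6) = exp(−0.0000313 × 10000) = 0.731250
Series (M1 and M2): 0.795329 × 0.923024 = 0.734108
Series (M3 and M4): 0.884264 × 0.773368 = 0.683861
Series (M5 and M6): 0.918972 × 0.731250 = 0.671998
Parallel ([0.734108], [0.683861], and [0.671998]): 1 − (1 − 0.734108)(1 − 0.683861)(1 − 0.671998) = 0.9724

0.9724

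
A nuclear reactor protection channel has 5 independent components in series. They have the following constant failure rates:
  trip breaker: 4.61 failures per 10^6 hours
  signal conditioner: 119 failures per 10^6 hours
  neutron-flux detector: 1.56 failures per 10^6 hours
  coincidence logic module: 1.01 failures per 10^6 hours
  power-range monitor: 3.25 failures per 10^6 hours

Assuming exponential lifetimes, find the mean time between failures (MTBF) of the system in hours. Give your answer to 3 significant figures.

Series of exponential components: λ_sys = Σ λ_i
λ_sys = 0.00000461 + 0.000119 + 0.00000156 + 0.00000101 + 0.00000325 = 1.2943e-04 /h
MTBF = 1 / λ_sys = 7730 h

7730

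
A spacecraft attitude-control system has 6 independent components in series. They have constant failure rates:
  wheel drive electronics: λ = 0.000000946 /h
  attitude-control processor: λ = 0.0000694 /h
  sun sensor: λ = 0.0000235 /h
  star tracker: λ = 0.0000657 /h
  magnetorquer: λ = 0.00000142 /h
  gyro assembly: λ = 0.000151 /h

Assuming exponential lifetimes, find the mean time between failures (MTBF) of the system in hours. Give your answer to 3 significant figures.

3210

Series of exponential components: λ_sys = Σ λ_i
λ_sys = 0.000000946 + 0.0000694 + 0.0000235 + 0.0000657 + 0.00000142 + 0.000151 = 3.1197e-04 /h
MTBF = 1 / λ_sys = 3210 h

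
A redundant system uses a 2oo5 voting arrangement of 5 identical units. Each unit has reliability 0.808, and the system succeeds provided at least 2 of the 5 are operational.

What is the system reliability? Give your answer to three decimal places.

0.994

R = Σ_{i=2}^{5} C(5,i) p^i (1−p)^{5−i} with p = 0.808
C(5,2)·0.808^2·0.192^3 = 0.04621
C(5,3)·0.808^3·0.192^2 = 0.19446
C(5,4)·0.808^4·0.192^1 = 0.40918
C(5,5)·0.808^5·0.192^0 = 0.34439
Sum = 0.994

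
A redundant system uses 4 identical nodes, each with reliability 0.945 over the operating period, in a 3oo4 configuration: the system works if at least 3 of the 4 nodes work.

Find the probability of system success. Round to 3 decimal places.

R = Σ_{i=3}^{4} C(4,i) p^i (1−p)^{4−i} with p = 0.945
C(4,3)·0.945^3·0.055^1 = 0.18566
C(4,4)·0.945^4·0.055^0 = 0.79749
Sum = 0.983

0.983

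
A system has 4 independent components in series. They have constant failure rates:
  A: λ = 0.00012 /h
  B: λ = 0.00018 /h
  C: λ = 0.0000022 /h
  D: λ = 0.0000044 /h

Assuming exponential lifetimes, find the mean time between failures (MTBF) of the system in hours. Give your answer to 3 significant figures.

3260

Series of exponential components: λ_sys = Σ λ_i
λ_sys = 0.00012 + 0.00018 + 0.0000022 + 0.0000044 = 3.0660e-04 /h
MTBF = 1 / λ_sys = 3260 h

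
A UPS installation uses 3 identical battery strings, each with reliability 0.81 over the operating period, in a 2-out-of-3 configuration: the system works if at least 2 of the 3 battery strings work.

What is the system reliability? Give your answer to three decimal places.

R = Σ_{i=2}^{3} C(3,i) p^i (1−p)^{3−i} with p = 0.81
C(3,2)·0.81^2·0.19^1 = 0.37398
C(3,3)·0.81^3·0.19^0 = 0.53144
Sum = 0.905

0.905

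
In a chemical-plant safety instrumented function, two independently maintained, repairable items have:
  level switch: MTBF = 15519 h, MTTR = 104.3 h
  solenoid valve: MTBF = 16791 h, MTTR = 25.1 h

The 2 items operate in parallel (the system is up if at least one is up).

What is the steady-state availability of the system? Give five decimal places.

0.99999

A(level switch) = MTBF/(MTBF+MTTR) = 15519/(15519+104.3) = 0.993324
A(solenoid valve) = MTBF/(MTBF+MTTR) = 16791/(16791+25.1) = 0.998507
Parallel availability: 1 − (1 − 0.993324)(1 − 0.998507) = 0.99999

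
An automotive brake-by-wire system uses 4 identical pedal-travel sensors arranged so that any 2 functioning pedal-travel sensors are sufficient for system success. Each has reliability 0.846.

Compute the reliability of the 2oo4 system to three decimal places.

0.987

R = Σ_{i=2}^{4} C(4,i) p^i (1−p)^{4−i} with p = 0.846
C(4,2)·0.846^2·0.154^2 = 0.10184
C(4,3)·0.846^3·0.154^1 = 0.37299
C(4,4)·0.846^4·0.154^0 = 0.51225
Sum = 0.987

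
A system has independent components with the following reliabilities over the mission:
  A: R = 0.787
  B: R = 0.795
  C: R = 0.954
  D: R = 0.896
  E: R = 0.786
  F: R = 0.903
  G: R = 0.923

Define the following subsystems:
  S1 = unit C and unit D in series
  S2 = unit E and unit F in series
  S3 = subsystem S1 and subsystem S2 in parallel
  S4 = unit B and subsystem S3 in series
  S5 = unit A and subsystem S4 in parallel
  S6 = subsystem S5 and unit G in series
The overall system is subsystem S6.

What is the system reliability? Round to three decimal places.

0.876

Series (C and D): 0.95400 × 0.89600 = 0.85478
Series (E and F): 0.78600 × 0.90300 = 0.70976
Parallel ([0.85478] and [0.70976]): 1 − (1 − 0.85478)(1 − 0.70976) = 0.95785
Series (B and [0.95785]): 0.79500 × 0.95785 = 0.76149
Parallel (A and [0.76149]): 1 − (1 − 0.78700)(1 − 0.76149) = 0.94920
Series ([0.94920] and G): 0.94920 × 0.92300 = 0.876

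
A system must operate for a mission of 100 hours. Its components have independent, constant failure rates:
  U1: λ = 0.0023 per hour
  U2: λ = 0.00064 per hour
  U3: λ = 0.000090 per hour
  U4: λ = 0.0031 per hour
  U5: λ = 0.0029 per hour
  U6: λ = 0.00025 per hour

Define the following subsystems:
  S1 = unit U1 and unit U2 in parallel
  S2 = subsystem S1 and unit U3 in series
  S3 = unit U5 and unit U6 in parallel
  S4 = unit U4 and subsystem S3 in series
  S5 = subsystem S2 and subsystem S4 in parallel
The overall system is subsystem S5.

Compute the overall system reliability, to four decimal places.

0.9941

R(U1) = exp(−0.0023 × 100) = 0.794534
R(U2) = exp(−0.00064 × 100) = 0.938005
R(U3) = exp(−0.000090 × 100) = 0.991040
R(U4) = exp(−0.0031 × 100) = 0.733447
R(U5) = exp(−0.0029 × 100) = 0.748264
R(U6) = exp(−0.00025 × 100) = 0.975310
Parallel (U1 and U2): 1 − (1 − 0.794534)(1 − 0.938005) = 0.987262
Series ([0.987262] and U3): 0.987262 × 0.991040 = 0.978416
Parallel (U5 and U6): 1 − (1 − 0.748264)(1 − 0.975310) = 0.993785
Series (U4 and [0.993785]): 0.733447 × 0.993785 = 0.728889
Parallel ([0.978416] and [0.728889]): 1 − (1 − 0.978416)(1 − 0.728889) = 0.9941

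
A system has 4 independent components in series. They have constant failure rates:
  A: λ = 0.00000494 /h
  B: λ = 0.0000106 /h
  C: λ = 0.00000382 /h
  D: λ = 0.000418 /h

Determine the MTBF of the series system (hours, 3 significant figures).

Series of exponential components: λ_sys = Σ λ_i
λ_sys = 0.00000494 + 0.0000106 + 0.00000382 + 0.000418 = 4.3736e-04 /h
MTBF = 1 / λ_sys = 2290 h

2290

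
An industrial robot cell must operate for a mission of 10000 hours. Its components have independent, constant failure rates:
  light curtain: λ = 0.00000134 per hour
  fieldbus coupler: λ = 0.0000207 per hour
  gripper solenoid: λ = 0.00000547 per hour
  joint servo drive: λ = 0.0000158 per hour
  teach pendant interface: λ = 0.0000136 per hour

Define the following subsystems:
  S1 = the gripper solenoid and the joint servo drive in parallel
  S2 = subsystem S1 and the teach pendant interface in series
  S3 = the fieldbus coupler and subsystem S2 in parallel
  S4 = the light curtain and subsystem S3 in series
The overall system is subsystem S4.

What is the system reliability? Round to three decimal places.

R(light curtain) = exp(−0.00000134 × 10000) = 0.98669
R(fieldbus coupler) = exp(−0.0000207 × 10000) = 0.81302
R(gripper solenoid) = exp(−0.00000547 × 10000) = 0.94677
R(joint servo drive) = exp(−0.0000158 × 10000) = 0.85385
R(teach pendant interface) = exp(−0.0000136 × 10000) = 0.87284
Parallel (gripper solenoid and joint servo drive): 1 − (1 − 0.94677)(1 − 0.85385) = 0.99222
Series ([0.99222] and teach pendant interface): 0.99222 × 0.87284 = 0.86605
Parallel (fieldbus coupler and [0.86605]): 1 − (1 − 0.81302)(1 − 0.86605) = 0.97495
Series (light curtain and [0.97495]): 0.98669 × 0.97495 = 0.962

0.962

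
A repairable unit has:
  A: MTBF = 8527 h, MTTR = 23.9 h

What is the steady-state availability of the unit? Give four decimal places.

0.9972

A(A) = MTBF/(MTBF+MTTR) = 8527/(8527+23.9) = 0.9972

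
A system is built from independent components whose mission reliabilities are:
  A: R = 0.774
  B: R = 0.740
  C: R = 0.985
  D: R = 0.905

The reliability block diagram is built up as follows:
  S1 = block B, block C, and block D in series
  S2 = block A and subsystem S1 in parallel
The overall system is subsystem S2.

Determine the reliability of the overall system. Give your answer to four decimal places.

Series (B, C, and D): 0.740000 × 0.985000 × 0.905000 = 0.659655
Parallel (A and [0.659655]): 1 − (1 − 0.774000)(1 − 0.659655) = 0.9231

0.9231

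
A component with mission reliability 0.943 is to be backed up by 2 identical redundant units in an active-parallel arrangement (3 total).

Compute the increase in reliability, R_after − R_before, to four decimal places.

R_before = 0.943
R_after = 1 − (1 − 0.943)^3 = 0.9998
ΔR = 0.9998 − 0.943 = 0.0568

0.0568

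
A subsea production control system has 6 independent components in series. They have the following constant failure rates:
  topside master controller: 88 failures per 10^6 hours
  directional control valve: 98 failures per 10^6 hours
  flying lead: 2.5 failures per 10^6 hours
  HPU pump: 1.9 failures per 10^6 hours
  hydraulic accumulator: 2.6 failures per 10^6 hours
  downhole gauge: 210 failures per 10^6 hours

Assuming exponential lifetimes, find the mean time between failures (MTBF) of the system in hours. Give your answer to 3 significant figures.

Series of exponential components: λ_sys = Σ λ_i
λ_sys = 0.000088 + 0.000098 + 0.0000025 + 0.0000019 + 0.0000026 + 0.00021 = 4.0300e-04 /h
MTBF = 1 / λ_sys = 2480 h

2480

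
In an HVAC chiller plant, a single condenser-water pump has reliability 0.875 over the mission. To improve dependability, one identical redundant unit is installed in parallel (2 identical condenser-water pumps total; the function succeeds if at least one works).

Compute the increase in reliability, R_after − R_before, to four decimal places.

R_before = 0.875
R_after = 1 − (1 − 0.875)^2 = 0.9844
ΔR = 0.9844 − 0.875 = 0.1094

0.1094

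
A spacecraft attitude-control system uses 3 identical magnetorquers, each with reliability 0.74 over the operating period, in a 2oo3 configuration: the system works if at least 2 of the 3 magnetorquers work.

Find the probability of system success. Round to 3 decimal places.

R = Σ_{i=2}^{3} C(3,i) p^i (1−p)^{3−i} with p = 0.74
C(3,2)·0.74^2·0.26^1 = 0.42713
C(3,3)·0.74^3·0.26^0 = 0.40522
Sum = 0.832

0.832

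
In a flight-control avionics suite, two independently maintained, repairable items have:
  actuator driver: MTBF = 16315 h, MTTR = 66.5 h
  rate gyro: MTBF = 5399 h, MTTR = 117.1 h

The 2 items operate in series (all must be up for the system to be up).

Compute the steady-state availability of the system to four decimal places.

A(actuator driver) = MTBF/(MTBF+MTTR) = 16315/(16315+66.5) = 0.995941
A(rate gyro) = MTBF/(MTBF+MTTR) = 5399/(5399+117.1) = 0.978771
Series availability: 0.995941 × 0.978771 = 0.9748

0.9748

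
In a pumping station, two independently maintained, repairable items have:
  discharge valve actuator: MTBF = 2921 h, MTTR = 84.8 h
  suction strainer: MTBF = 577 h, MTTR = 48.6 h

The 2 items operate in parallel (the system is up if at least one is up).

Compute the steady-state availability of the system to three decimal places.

A(discharge valve actuator) = MTBF/(MTBF+MTTR) = 2921/(2921+84.8) = 0.971788
A(suction strainer) = MTBF/(MTBF+MTTR) = 577/(577+48.6) = 0.922315
Parallel availability: 1 − (1 − 0.971788)(1 − 0.922315) = 0.998

0.998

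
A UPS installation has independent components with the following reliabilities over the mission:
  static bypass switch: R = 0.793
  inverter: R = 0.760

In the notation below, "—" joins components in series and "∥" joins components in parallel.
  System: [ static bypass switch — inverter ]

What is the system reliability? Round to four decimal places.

Series (static bypass switch and inverter): 0.793000 × 0.760000 = 0.6027

0.6027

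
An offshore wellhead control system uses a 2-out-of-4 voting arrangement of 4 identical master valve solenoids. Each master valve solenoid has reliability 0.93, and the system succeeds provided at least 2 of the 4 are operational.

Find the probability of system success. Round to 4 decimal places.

0.9987

R = Σ_{i=2}^{4} C(4,i) p^i (1−p)^{4−i} with p = 0.93
C(4,2)·0.93^2·0.07^2 = 0.025428
C(4,3)·0.93^3·0.07^1 = 0.225220
C(4,4)·0.93^4·0.07^0 = 0.748052
Sum = 0.9987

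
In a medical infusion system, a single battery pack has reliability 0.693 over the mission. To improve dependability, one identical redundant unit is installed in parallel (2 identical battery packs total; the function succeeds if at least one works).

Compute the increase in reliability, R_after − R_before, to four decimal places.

0.2128

R_before = 0.693
R_after = 1 − (1 − 0.693)^2 = 0.9058
ΔR = 0.9058 − 0.693 = 0.2128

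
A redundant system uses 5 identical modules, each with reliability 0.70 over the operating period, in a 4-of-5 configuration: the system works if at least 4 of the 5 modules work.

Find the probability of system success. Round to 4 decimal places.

0.5282

R = Σ_{i=4}^{5} C(5,i) p^i (1−p)^{5−i} with p = 0.70
C(5,4)·0.70^4·0.30^1 = 0.360150
C(5,5)·0.70^5·0.30^0 = 0.168070
Sum = 0.5282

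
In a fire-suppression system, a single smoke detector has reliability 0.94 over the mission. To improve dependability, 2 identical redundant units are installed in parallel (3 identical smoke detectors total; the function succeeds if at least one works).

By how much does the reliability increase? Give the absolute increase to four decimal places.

0.0598

R_before = 0.94
R_after = 1 − (1 − 0.94)^3 = 0.9998
ΔR = 0.9998 − 0.94 = 0.0598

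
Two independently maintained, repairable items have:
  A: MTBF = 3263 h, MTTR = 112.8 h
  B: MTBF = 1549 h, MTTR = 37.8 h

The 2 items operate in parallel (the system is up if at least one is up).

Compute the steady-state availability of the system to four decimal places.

0.9992

A(A) = MTBF/(MTBF+MTTR) = 3263/(3263+112.8) = 0.966586
A(B) = MTBF/(MTBF+MTTR) = 1549/(1549+37.8) = 0.976178
Parallel availability: 1 − (1 − 0.966586)(1 − 0.976178) = 0.9992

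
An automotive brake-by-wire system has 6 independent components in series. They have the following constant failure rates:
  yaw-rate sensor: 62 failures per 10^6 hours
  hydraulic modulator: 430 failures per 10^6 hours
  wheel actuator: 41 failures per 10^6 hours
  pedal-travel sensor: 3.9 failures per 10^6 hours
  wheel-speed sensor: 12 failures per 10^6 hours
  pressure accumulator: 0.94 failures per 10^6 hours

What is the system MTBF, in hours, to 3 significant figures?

1820

Series of exponential components: λ_sys = Σ λ_i
λ_sys = 0.000062 + 0.00043 + 0.000041 + 0.0000039 + 0.000012 + 0.00000094 = 5.4984e-04 /h
MTBF = 1 / λ_sys = 1820 h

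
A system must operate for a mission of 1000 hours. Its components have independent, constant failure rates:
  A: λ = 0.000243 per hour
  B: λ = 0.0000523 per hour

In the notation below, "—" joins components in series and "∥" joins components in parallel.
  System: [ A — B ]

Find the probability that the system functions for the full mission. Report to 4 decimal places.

0.7443

R(A) = exp(−0.000243 × 1000) = 0.784272
R(B) = exp(−0.0000523 × 1000) = 0.949044
Series (A and B): 0.784272 × 0.949044 = 0.7443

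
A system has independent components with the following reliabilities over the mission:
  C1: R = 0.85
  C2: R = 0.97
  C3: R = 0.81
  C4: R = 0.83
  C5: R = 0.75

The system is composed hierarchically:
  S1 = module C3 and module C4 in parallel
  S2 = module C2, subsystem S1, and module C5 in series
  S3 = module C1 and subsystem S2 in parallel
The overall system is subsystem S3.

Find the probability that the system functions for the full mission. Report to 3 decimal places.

0.956

Parallel (C3 and C4): 1 − (1 − 0.81000)(1 − 0.83000) = 0.96770
Series (C2, [0.96770], and C5): 0.97000 × 0.96770 × 0.75000 = 0.70400
Parallel (C1 and [0.70400]): 1 − (1 − 0.85000)(1 − 0.70400) = 0.956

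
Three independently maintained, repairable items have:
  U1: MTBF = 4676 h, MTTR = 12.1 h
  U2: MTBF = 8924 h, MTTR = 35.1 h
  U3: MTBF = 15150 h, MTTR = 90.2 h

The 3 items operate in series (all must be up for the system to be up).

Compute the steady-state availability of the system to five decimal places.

0.98763

A(U1) = MTBF/(MTBF+MTTR) = 4676/(4676+12.1) = 0.997419
A(U2) = MTBF/(MTBF+MTTR) = 8924/(8924+35.1) = 0.996082
A(U3) = MTBF/(MTBF+MTTR) = 15150/(15150+90.2) = 0.994081
Series availability: 0.997419 × 0.996082 × 0.994081 = 0.98763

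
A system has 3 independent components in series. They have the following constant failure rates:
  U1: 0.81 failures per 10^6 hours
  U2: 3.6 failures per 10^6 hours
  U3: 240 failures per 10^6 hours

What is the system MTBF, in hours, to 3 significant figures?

4090

Series of exponential components: λ_sys = Σ λ_i
λ_sys = 0.00000081 + 0.0000036 + 0.00024 = 2.4441e-04 /h
MTBF = 1 / λ_sys = 4090 h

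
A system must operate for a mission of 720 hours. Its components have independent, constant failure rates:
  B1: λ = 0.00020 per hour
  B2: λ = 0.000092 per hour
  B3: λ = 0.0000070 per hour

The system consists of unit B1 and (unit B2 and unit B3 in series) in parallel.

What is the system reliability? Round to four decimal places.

R(B1) = exp(−0.00020 × 720) = 0.865888
R(B2) = exp(−0.000092 × 720) = 0.935906
R(B3) = exp(−0.0000070 × 720) = 0.994973
Series (B2 and B3): 0.935906 × 0.994973 = 0.931201
Parallel (B1 and [0.931201]): 1 − (1 − 0.865888)(1 − 0.931201) = 0.9908

0.9908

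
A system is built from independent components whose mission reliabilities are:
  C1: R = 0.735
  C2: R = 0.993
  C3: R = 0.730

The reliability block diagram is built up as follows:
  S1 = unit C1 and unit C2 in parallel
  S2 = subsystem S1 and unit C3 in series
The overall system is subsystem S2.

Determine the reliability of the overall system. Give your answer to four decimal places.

Parallel (C1 and C2): 1 − (1 − 0.735000)(1 − 0.993000) = 0.998145
Series ([0.998145] and C3): 0.998145 × 0.730000 = 0.7286

0.7286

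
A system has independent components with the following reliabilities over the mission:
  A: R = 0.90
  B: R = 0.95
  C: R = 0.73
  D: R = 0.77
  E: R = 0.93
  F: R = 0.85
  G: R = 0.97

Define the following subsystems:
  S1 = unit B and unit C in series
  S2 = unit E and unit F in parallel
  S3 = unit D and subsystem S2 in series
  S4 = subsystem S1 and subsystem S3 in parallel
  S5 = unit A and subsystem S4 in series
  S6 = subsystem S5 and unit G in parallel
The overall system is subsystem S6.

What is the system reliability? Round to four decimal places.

Series (B and C): 0.950000 × 0.730000 = 0.693500
Parallel (E and F): 1 − (1 − 0.930000)(1 − 0.850000) = 0.989500
Series (D and [0.989500]): 0.770000 × 0.989500 = 0.761915
Parallel ([0.693500] and [0.761915]): 1 − (1 − 0.693500)(1 − 0.761915) = 0.927027
Series (A and [0.927027]): 0.900000 × 0.927027 = 0.834324
Parallel ([0.834324] and G): 1 − (1 − 0.834324)(1 − 0.970000) = 0.9950

0.9950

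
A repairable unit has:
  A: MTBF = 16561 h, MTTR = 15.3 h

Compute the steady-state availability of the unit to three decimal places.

A(A) = MTBF/(MTBF+MTTR) = 16561/(16561+15.3) = 0.999

0.999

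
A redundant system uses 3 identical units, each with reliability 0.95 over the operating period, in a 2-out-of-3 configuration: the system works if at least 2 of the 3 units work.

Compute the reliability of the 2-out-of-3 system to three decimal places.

0.993

R = Σ_{i=2}^{3} C(3,i) p^i (1−p)^{3−i} with p = 0.95
C(3,2)·0.95^2·0.05^1 = 0.13538
C(3,3)·0.95^3·0.05^0 = 0.85738
Sum = 0.993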